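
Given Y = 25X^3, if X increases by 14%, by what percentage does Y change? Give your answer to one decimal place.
48.2%

For Y = 25X^3:
If X → X(1 + 0.14)
Then Y → Y · (1 + 0.14)^3
     ≈ Y · 1.4815

Percentage change = ((1 + 0.14)^3 − 1) × 100% ≈ 48.2%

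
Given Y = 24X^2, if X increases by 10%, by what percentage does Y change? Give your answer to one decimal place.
21.0%

For Y = 24X^2:
If X → X(1 + 0.1)
Then Y → Y · (1 + 0.1)^2
     = Y · 1.2100

Percentage change = ((1 + 0.1)^2 − 1) × 100% = 21.0%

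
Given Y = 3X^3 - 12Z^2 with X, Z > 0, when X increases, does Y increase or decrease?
Y increases

Taking the partial derivative:
∂Y/∂X = 9X^2

∂Y/∂X = 9X^2 > 0 (assuming positive values)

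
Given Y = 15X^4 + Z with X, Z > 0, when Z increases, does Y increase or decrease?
Y increases

Taking the partial derivative:
∂Y/∂Z = 1

∂Y/∂Z = 1 > 0 (assuming positive values)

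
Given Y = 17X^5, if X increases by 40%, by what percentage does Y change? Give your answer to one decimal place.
437.8%

For Y = 17X^5:
If X → X(1 + 0.4)
Then Y → Y · (1 + 0.4)^5
     ≈ Y · 5.3782

Percentage change = ((1 + 0.4)^5 − 1) × 100% ≈ 437.8%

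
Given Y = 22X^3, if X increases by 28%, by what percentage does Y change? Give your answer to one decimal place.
109.7%

For Y = 22X^3:
If X → X(1 + 0.28)
Then Y → Y · (1 + 0.28)^3
     ≈ Y · 2.0972

Percentage change = ((1 + 0.28)^3 − 1) × 100% ≈ 109.7%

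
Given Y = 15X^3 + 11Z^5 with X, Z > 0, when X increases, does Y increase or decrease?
Y increases

Taking the partial derivative:
∂Y/∂X = 45X^2

∂Y/∂X = 45X^2 > 0 (assuming positive values)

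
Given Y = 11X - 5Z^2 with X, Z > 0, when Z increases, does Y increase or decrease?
Y decreases

Taking the partial derivative:
∂Y/∂Z = -10Z

∂Y/∂Z = -10Z < 0 (assuming positive values)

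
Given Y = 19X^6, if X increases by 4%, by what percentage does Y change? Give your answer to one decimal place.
26.5%

For Y = 19X^6:
If X → X(1 + 0.04)
Then Y → Y · (1 + 0.04)^6
     ≈ Y · 1.2653

Percentage change = ((1 + 0.04)^6 − 1) × 100% ≈ 26.5%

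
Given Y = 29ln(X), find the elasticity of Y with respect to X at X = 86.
Elasticity = 1/ln(86) ≈ 0.2245

Elasticity = (dY/dX) · (X/Y)

dY/dX = 29/X
At X = 86: dY/dX = 29/86, Y = 29·ln(86)

Elasticity = (29/86) · (86 / (29·ln(86))) = 1/ln(86) ≈ 0.2245

Interpretation: for a small percentage change in X, the percentage change in Y is approximately 0.22 times as large.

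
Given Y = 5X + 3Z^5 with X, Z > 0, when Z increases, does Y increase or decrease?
Y increases

Taking the partial derivative:
∂Y/∂Z = 15Z^4

∂Y/∂Z = 15Z^4 > 0 (assuming positive values)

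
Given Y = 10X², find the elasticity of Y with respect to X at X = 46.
Elasticity = 2

Elasticity = (dY/dX) · (X/Y)

dY/dX = 20·X
At X = 46: dY/dX = 920, Y = 21160

Elasticity = 920 · (46 / 21160) = 2

Interpretation: for a small percentage change in X, the percentage change in Y is approximately 2.00 times as large.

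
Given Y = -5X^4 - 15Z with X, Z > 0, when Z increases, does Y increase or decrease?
Y decreases

Taking the partial derivative:
∂Y/∂Z = -15

∂Y/∂Z = -15 < 0 (assuming positive values)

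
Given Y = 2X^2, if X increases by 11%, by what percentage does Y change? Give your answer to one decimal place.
23.2%

For Y = 2X^2:
If X → X(1 + 0.11)
Then Y → Y · (1 + 0.11)^2
     = Y · 1.2321

Percentage change = ((1 + 0.11)^2 − 1) × 100% ≈ 23.2%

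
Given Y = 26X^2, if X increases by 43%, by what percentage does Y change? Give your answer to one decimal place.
104.5%

For Y = 26X^2:
If X → X(1 + 0.43)
Then Y → Y · (1 + 0.43)^2
     = Y · 2.0449

Percentage change = ((1 + 0.43)^2 − 1) × 100% ≈ 104.5%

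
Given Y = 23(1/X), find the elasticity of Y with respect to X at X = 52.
Elasticity = -1

Elasticity = (dY/dX) · (X/Y)

dY/dX = -23/X²
At X = 52: dY/dX = -23/2704, Y = 23/52

Elasticity = (-23/2704) · (52 / (23/52)) = -1

Interpretation: for a small percentage change in X, the percentage change in Y is approximately -1.00 times as large.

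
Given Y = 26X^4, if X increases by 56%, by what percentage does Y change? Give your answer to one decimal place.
492.2%

For Y = 26X^4:
If X → X(1 + 0.56)
Then Y → Y · (1 + 0.56)^4
     ≈ Y · 5.9224

Percentage change = ((1 + 0.56)^4 − 1) × 100% ≈ 492.2%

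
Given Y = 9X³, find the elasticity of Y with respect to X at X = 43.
Elasticity = 3

Elasticity = (dY/dX) · (X/Y)

dY/dX = 27·X²
At X = 43: dY/dX = 49923, Y = 715563

Elasticity = 49923 · (43 / 715563) = 3

Interpretation: for a small percentage change in X, the percentage change in Y is approximately 3.00 times as large.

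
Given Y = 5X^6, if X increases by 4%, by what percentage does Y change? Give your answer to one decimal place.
26.5%

For Y = 5X^6:
If X → X(1 + 0.04)
Then Y → Y · (1 + 0.04)^6
     ≈ Y · 1.2653

Percentage change = ((1 + 0.04)^6 − 1) × 100% ≈ 26.5%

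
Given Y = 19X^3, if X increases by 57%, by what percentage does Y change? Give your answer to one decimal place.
287.0%

For Y = 19X^3:
If X → X(1 + 0.57)
Then Y → Y · (1 + 0.57)^3
     ≈ Y · 3.8699

Percentage change = ((1 + 0.57)^3 − 1) × 100% ≈ 287.0%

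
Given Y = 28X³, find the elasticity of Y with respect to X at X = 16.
Elasticity = 3

Elasticity = (dY/dX) · (X/Y)

dY/dX = 84·X²
At X = 16: dY/dX = 21504, Y = 114688

Elasticity = 21504 · (16 / 114688) = 3

Interpretation: for a small percentage change in X, the percentage change in Y is approximately 3.00 times as large.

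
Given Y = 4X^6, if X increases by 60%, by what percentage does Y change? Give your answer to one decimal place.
1577.7%

For Y = 4X^6:
If X → X(1 + 0.6)
Then Y → Y · (1 + 0.6)^6
     ≈ Y · 16.7772

Percentage change = ((1 + 0.6)^6 − 1) × 100% ≈ 1577.7%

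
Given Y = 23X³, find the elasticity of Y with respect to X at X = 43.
Elasticity = 3

Elasticity = (dY/dX) · (X/Y)

dY/dX = 69·X²
At X = 43: dY/dX = 127581, Y = 1828661

Elasticity = 127581 · (43 / 1828661) = 3

Interpretation: for a small percentage change in X, the percentage change in Y is approximately 3.00 times as large.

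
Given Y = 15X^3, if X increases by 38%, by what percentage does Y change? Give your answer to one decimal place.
162.8%

For Y = 15X^3:
If X → X(1 + 0.38)
Then Y → Y · (1 + 0.38)^3
     ≈ Y · 2.6281

Percentage change = ((1 + 0.38)^3 − 1) × 100% ≈ 162.8%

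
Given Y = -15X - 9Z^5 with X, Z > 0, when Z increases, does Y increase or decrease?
Y decreases

Taking the partial derivative:
∂Y/∂Z = -45Z^4

∂Y/∂Z = -45Z^4 < 0 (assuming positive values)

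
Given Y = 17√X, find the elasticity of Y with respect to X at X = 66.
Elasticity = 1/2

Elasticity = (dY/dX) · (X/Y)

dY/dX = 17/(2·√X)
At X = 66: dY/dX = 17·√66/132, Y = 17·√66

Elasticity = (17·√66/132) · (66 / (17·√66)) = 1/2

Interpretation: for a small percentage change in X, the percentage change in Y is approximately 0.50 times as large.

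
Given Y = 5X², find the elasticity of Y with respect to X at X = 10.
Elasticity = 2

Elasticity = (dY/dX) · (X/Y)

dY/dX = 10·X
At X = 10: dY/dX = 100, Y = 500

Elasticity = 100 · (10 / 500) = 2

Interpretation: for a small percentage change in X, the percentage change in Y is approximately 2.00 times as large.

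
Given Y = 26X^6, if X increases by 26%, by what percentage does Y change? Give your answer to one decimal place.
300.2%

For Y = 26X^6:
If X → X(1 + 0.26)
Then Y → Y · (1 + 0.26)^6
     ≈ Y · 4.0015

Percentage change = ((1 + 0.26)^6 − 1) × 100% ≈ 300.2%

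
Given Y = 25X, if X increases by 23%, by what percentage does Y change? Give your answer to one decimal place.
23.0%

For Y = 25X:
If X → X(1 + 0.23)
Then Y → Y · (1 + 0.23)^1
     = Y · 1.2300

Percentage change = ((1 + 0.23)^1 − 1) × 100% = 23.0%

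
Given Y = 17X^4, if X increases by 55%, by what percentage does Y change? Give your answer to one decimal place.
477.2%

For Y = 17X^4:
If X → X(1 + 0.55)
Then Y → Y · (1 + 0.55)^4
     ≈ Y · 5.7720

Percentage change = ((1 + 0.55)^4 − 1) × 100% ≈ 477.2%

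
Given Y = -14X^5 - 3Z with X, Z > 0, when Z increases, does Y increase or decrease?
Y decreases

Taking the partial derivative:
∂Y/∂Z = -3

∂Y/∂Z = -3 < 0 (assuming positive values)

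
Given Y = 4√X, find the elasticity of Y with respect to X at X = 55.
Elasticity = 1/2

Elasticity = (dY/dX) · (X/Y)

dY/dX = 2/√X
At X = 55: dY/dX = 2·√55/55, Y = 4·√55

Elasticity = (2·√55/55) · (55 / (4·√55)) = 1/2

Interpretation: for a small percentage change in X, the percentage change in Y is approximately 0.50 times as large.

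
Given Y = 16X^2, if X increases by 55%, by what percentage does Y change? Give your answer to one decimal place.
140.3%

For Y = 16X^2:
If X → X(1 + 0.55)
Then Y → Y · (1 + 0.55)^2
     = Y · 2.4025

Percentage change = ((1 + 0.55)^2 − 1) × 100% ≈ 140.3%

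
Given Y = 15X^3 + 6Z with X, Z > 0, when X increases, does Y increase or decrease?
Y increases

Taking the partial derivative:
∂Y/∂X = 45X^2

∂Y/∂X = 45X^2 > 0 (assuming positive values)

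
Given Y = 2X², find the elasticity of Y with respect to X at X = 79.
Elasticity = 2

Elasticity = (dY/dX) · (X/Y)

dY/dX = 4·X
At X = 79: dY/dX = 316, Y = 12482

Elasticity = 316 · (79 / 12482) = 2

Interpretation: for a small percentage change in X, the percentage change in Y is approximately 2.00 times as large.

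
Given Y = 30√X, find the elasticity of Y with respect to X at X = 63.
Elasticity = 1/2

Elasticity = (dY/dX) · (X/Y)

dY/dX = 15/√X
At X = 63: dY/dX = 5·√7/7, Y = 90·√7

Elasticity = (5·√7/7) · (63 / (90·√7)) = 1/2

Interpretation: for a small percentage change in X, the percentage change in Y is approximately 0.50 times as large.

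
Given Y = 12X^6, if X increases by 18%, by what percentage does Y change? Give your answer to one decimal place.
170.0%

For Y = 12X^6:
If X → X(1 + 0.18)
Then Y → Y · (1 + 0.18)^6
     ≈ Y · 2.6996

Percentage change = ((1 + 0.18)^6 − 1) × 100% ≈ 170.0%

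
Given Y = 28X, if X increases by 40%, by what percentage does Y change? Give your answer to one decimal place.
40.0%

For Y = 28X:
If X → X(1 + 0.4)
Then Y → Y · (1 + 0.4)^1
     = Y · 1.4000

Percentage change = ((1 + 0.4)^1 − 1) × 100% = 40.0%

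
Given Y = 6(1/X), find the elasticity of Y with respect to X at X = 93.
Elasticity = -1

Elasticity = (dY/dX) · (X/Y)

dY/dX = -6/X²
At X = 93: dY/dX = -2/2883, Y = 2/31

Elasticity = (-2/2883) · (93 / (2/31)) = -1

Interpretation: for a small percentage change in X, the percentage change in Y is approximately -1.00 times as large.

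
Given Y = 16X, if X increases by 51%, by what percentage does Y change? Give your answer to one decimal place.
51.0%

For Y = 16X:
If X → X(1 + 0.51)
Then Y → Y · (1 + 0.51)^1
     = Y · 1.5100

Percentage change = ((1 + 0.51)^1 − 1) × 100% = 51.0%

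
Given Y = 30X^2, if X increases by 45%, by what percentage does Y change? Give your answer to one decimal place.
110.3%

For Y = 30X^2:
If X → X(1 + 0.45)
Then Y → Y · (1 + 0.45)^2
     = Y · 2.1025

Percentage change = ((1 + 0.45)^2 − 1) × 100% ≈ 110.3%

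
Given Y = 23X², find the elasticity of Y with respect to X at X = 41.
Elasticity = 2

Elasticity = (dY/dX) · (X/Y)

dY/dX = 46·X
At X = 41: dY/dX = 1886, Y = 38663

Elasticity = 1886 · (41 / 38663) = 2

Interpretation: for a small percentage change in X, the percentage change in Y is approximately 2.00 times as large.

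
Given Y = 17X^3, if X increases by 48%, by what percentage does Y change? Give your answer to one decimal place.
224.2%

For Y = 17X^3:
If X → X(1 + 0.48)
Then Y → Y · (1 + 0.48)^3
     ≈ Y · 3.2418

Percentage change = ((1 + 0.48)^3 − 1) × 100% ≈ 224.2%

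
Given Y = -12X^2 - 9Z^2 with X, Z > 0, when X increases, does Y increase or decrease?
Y decreases

Taking the partial derivative:
∂Y/∂X = -24X

∂Y/∂X = -24X < 0 (assuming positive values)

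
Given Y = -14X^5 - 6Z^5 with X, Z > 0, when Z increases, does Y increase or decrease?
Y decreases

Taking the partial derivative:
∂Y/∂Z = -30Z^4

∂Y/∂Z = -30Z^4 < 0 (assuming positive values)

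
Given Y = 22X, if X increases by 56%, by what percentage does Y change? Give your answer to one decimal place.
56.0%

For Y = 22X:
If X → X(1 + 0.56)
Then Y → Y · (1 + 0.56)^1
     = Y · 1.5600

Percentage change = ((1 + 0.56)^1 − 1) × 100% = 56.0%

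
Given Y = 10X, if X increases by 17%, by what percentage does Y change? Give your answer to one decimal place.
17.0%

For Y = 10X:
If X → X(1 + 0.17)
Then Y → Y · (1 + 0.17)^1
     = Y · 1.1700

Percentage change = ((1 + 0.17)^1 − 1) × 100% = 17.0%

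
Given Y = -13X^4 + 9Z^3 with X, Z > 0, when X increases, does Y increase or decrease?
Y decreases

Taking the partial derivative:
∂Y/∂X = -52X^3

∂Y/∂X = -52X^3 < 0 (assuming positive values)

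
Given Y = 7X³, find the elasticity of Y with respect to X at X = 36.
Elasticity = 3

Elasticity = (dY/dX) · (X/Y)

dY/dX = 21·X²
At X = 36: dY/dX = 27216, Y = 326592

Elasticity = 27216 · (36 / 326592) = 3

Interpretation: for a small percentage change in X, the percentage change in Y is approximately 3.00 times as large.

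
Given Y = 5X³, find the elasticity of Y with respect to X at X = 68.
Elasticity = 3

Elasticity = (dY/dX) · (X/Y)

dY/dX = 15·X²
At X = 68: dY/dX = 69360, Y = 1572160

Elasticity = 69360 · (68 / 1572160) = 3

Interpretation: for a small percentage change in X, the percentage change in Y is approximately 3.00 times as large.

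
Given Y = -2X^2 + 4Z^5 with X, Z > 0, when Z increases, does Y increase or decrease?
Y increases

Taking the partial derivative:
∂Y/∂Z = 20Z^4

∂Y/∂Z = 20Z^4 > 0 (assuming positive values)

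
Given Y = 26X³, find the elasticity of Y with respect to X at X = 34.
Elasticity = 3

Elasticity = (dY/dX) · (X/Y)

dY/dX = 78·X²
At X = 34: dY/dX = 90168, Y = 1021904

Elasticity = 90168 · (34 / 1021904) = 3

Interpretation: for a small percentage change in X, the percentage change in Y is approximately 3.00 times as large.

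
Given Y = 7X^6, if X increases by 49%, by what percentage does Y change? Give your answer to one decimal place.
994.3%

For Y = 7X^6:
If X → X(1 + 0.49)
Then Y → Y · (1 + 0.49)^6
     ≈ Y · 10.9425

Percentage change = ((1 + 0.49)^6 − 1) × 100% ≈ 994.3%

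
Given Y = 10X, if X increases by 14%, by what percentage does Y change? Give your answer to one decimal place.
14.0%

For Y = 10X:
If X → X(1 + 0.14)
Then Y → Y · (1 + 0.14)^1
     = Y · 1.1400

Percentage change = ((1 + 0.14)^1 − 1) × 100% = 14.0%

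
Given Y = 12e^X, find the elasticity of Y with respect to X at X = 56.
Elasticity = 56

Elasticity = (dY/dX) · (X/Y)

dY/dX = 12·e^X
At X = 56: dY/dX = 12·e^56, Y = 12·e^56

Elasticity = (12·e^56) · (56 / (12·e^56)) = 56

Interpretation: for a small percentage change in X, the percentage change in Y is approximately 56.00 times as large.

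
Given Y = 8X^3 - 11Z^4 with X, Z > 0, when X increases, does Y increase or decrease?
Y increases

Taking the partial derivative:
∂Y/∂X = 24X^2

∂Y/∂X = 24X^2 > 0 (assuming positive values)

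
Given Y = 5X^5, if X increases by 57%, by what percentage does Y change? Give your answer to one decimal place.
853.9%

For Y = 5X^5:
If X → X(1 + 0.57)
Then Y → Y · (1 + 0.57)^5
     ≈ Y · 9.5389

Percentage change = ((1 + 0.57)^5 − 1) × 100% ≈ 853.9%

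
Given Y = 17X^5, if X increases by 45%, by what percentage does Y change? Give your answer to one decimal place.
541.0%

For Y = 17X^5:
If X → X(1 + 0.45)
Then Y → Y · (1 + 0.45)^5
     ≈ Y · 6.4097

Percentage change = ((1 + 0.45)^5 − 1) × 100% ≈ 541.0%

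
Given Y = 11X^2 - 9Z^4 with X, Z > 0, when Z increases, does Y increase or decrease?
Y decreases

Taking the partial derivative:
∂Y/∂Z = -36Z^3

∂Y/∂Z = -36Z^3 < 0 (assuming positive values)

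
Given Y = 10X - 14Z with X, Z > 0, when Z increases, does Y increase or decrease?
Y decreases

Taking the partial derivative:
∂Y/∂Z = -14

∂Y/∂Z = -14 < 0 (assuming positive values)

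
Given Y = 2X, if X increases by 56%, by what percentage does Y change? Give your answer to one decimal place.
56.0%

For Y = 2X:
If X → X(1 + 0.56)
Then Y → Y · (1 + 0.56)^1
     = Y · 1.5600

Percentage change = ((1 + 0.56)^1 − 1) × 100% = 56.0%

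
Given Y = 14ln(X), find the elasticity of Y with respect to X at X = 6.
Elasticity = 1/ln(6) ≈ 0.5581

Elasticity = (dY/dX) · (X/Y)

dY/dX = 14/X
At X = 6: dY/dX = 7/3, Y = 14·ln(6)

Elasticity = (7/3) · (6 / (14·ln(6))) = 1/ln(6) ≈ 0.5581

Interpretation: for a small percentage change in X, the percentage change in Y is approximately 0.56 times as large.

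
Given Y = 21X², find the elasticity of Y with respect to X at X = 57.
Elasticity = 2

Elasticity = (dY/dX) · (X/Y)

dY/dX = 42·X
At X = 57: dY/dX = 2394, Y = 68229

Elasticity = 2394 · (57 / 68229) = 2

Interpretation: for a small percentage change in X, the percentage change in Y is approximately 2.00 times as large.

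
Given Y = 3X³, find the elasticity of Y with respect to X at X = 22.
Elasticity = 3

Elasticity = (dY/dX) · (X/Y)

dY/dX = 9·X²
At X = 22: dY/dX = 4356, Y = 31944

Elasticity = 4356 · (22 / 31944) = 3

Interpretation: for a small percentage change in X, the percentage change in Y is approximately 3.00 times as large.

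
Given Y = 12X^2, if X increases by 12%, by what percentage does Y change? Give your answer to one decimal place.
25.4%

For Y = 12X^2:
If X → X(1 + 0.12)
Then Y → Y · (1 + 0.12)^2
     = Y · 1.2544

Percentage change = ((1 + 0.12)^2 − 1) × 100% ≈ 25.4%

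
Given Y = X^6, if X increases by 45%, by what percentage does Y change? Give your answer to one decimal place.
829.4%

For Y = X^6:
If X → X(1 + 0.45)
Then Y → Y · (1 + 0.45)^6
     ≈ Y · 9.2941

Percentage change = ((1 + 0.45)^6 − 1) × 100% ≈ 829.4%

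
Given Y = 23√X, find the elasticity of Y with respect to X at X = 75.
Elasticity = 1/2

Elasticity = (dY/dX) · (X/Y)

dY/dX = 23/(2·√X)
At X = 75: dY/dX = 23·√3/30, Y = 115·√3

Elasticity = (23·√3/30) · (75 / (115·√3)) = 1/2

Interpretation: for a small percentage change in X, the percentage change in Y is approximately 0.50 times as large.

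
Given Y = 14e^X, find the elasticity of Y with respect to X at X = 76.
Elasticity = 76

Elasticity = (dY/dX) · (X/Y)

dY/dX = 14·e^X
At X = 76: dY/dX = 14·e^76, Y = 14·e^76

Elasticity = (14·e^76) · (76 / (14·e^76)) = 76

Interpretation: for a small percentage change in X, the percentage change in Y is approximately 76.00 times as large.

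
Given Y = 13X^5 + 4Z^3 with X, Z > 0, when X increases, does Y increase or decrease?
Y increases

Taking the partial derivative:
∂Y/∂X = 65X^4

∂Y/∂X = 65X^4 > 0 (assuming positive values)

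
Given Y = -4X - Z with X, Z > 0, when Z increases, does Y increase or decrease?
Y decreases

Taking the partial derivative:
∂Y/∂Z = -1

∂Y/∂Z = -1 < 0 (assuming positive values)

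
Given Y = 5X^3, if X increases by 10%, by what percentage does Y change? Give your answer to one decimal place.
33.1%

For Y = 5X^3:
If X → X(1 + 0.1)
Then Y → Y · (1 + 0.1)^3
     = Y · 1.3310

Percentage change = ((1 + 0.1)^3 − 1) × 100% = 33.1%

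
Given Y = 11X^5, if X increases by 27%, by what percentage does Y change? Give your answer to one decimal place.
230.4%

For Y = 11X^5:
If X → X(1 + 0.27)
Then Y → Y · (1 + 0.27)^5
     ≈ Y · 3.3038

Percentage change = ((1 + 0.27)^5 − 1) × 100% ≈ 230.4%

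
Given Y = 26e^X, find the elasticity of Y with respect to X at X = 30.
Elasticity = 30

Elasticity = (dY/dX) · (X/Y)

dY/dX = 26·e^X
At X = 30: dY/dX = 26·e^30, Y = 26·e^30

Elasticity = (26·e^30) · (30 / (26·e^30)) = 30

Interpretation: for a small percentage change in X, the percentage change in Y is approximately 30.00 times as large.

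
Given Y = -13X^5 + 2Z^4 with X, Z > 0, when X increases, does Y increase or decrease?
Y decreases

Taking the partial derivative:
∂Y/∂X = -65X^4

∂Y/∂X = -65X^4 < 0 (assuming positive values)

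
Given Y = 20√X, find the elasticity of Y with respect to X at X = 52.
Elasticity = 1/2

Elasticity = (dY/dX) · (X/Y)

dY/dX = 10/√X
At X = 52: dY/dX = 5·√13/13, Y = 40·√13

Elasticity = (5·√13/13) · (52 / (40·√13)) = 1/2

Interpretation: for a small percentage change in X, the percentage change in Y is approximately 0.50 times as large.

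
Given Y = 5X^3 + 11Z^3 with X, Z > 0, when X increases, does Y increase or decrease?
Y increases

Taking the partial derivative:
∂Y/∂X = 15X^2

∂Y/∂X = 15X^2 > 0 (assuming positive values)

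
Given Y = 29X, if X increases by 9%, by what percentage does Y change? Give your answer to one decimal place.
9.0%

For Y = 29X:
If X → X(1 + 0.09)
Then Y → Y · (1 + 0.09)^1
     = Y · 1.0900

Percentage change = ((1 + 0.09)^1 − 1) × 100% = 9.0%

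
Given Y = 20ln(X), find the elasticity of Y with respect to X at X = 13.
Elasticity = 1/ln(13) ≈ 0.3899

Elasticity = (dY/dX) · (X/Y)

dY/dX = 20/X
At X = 13: dY/dX = 20/13, Y = 20·ln(13)

Elasticity = (20/13) · (13 / (20·ln(13))) = 1/ln(13) ≈ 0.3899

Interpretation: for a small percentage change in X, the percentage change in Y is approximately 0.39 times as large.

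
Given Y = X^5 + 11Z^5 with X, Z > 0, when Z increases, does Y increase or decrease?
Y increases

Taking the partial derivative:
∂Y/∂Z = 55Z^4

∂Y/∂Z = 55Z^4 > 0 (assuming positive values)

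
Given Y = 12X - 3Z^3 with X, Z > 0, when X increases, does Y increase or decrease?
Y increases

Taking the partial derivative:
∂Y/∂X = 12

∂Y/∂X = 12 > 0 (assuming positive values)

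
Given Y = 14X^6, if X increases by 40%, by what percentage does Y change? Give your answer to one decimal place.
653.0%

For Y = 14X^6:
If X → X(1 + 0.4)
Then Y → Y · (1 + 0.4)^6
     ≈ Y · 7.5295

Percentage change = ((1 + 0.4)^6 − 1) × 100% ≈ 653.0%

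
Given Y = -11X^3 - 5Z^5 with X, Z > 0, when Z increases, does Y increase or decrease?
Y decreases

Taking the partial derivative:
∂Y/∂Z = -25Z^4

∂Y/∂Z = -25Z^4 < 0 (assuming positive values)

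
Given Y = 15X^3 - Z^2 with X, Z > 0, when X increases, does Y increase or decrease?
Y increases

Taking the partial derivative:
∂Y/∂X = 45X^2

∂Y/∂X = 45X^2 > 0 (assuming positive values)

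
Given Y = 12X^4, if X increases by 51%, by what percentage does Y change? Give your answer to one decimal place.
419.9%

For Y = 12X^4:
If X → X(1 + 0.51)
Then Y → Y · (1 + 0.51)^4
     ≈ Y · 5.1989

Percentage change = ((1 + 0.51)^4 − 1) × 100% ≈ 419.9%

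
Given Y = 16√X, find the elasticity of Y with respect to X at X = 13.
Elasticity = 1/2

Elasticity = (dY/dX) · (X/Y)

dY/dX = 8/√X
At X = 13: dY/dX = 8·√13/13, Y = 16·√13

Elasticity = (8·√13/13) · (13 / (16·√13)) = 1/2

Interpretation: for a small percentage change in X, the percentage change in Y is approximately 0.50 times as large.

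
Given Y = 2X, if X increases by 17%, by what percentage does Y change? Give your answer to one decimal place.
17.0%

For Y = 2X:
If X → X(1 + 0.17)
Then Y → Y · (1 + 0.17)^1
     = Y · 1.1700

Percentage change = ((1 + 0.17)^1 − 1) × 100% = 17.0%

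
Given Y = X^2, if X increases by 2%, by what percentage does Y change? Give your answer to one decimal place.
4.0%

For Y = X^2:
If X → X(1 + 0.02)
Then Y → Y · (1 + 0.02)^2
     = Y · 1.0404

Percentage change = ((1 + 0.02)^2 − 1) × 100% ≈ 4.0%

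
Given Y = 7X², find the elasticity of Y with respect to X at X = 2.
Elasticity = 2

Elasticity = (dY/dX) · (X/Y)

dY/dX = 14·X
At X = 2: dY/dX = 28, Y = 28

Elasticity = 28 · (2 / 28) = 2

Interpretation: for a small percentage change in X, the percentage change in Y is approximately 2.00 times as large.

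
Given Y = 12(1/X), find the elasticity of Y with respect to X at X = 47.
Elasticity = -1

Elasticity = (dY/dX) · (X/Y)

dY/dX = -12/X²
At X = 47: dY/dX = -12/2209, Y = 12/47

Elasticity = (-12/2209) · (47 / (12/47)) = -1

Interpretation: for a small percentage change in X, the percentage change in Y is approximately -1.00 times as large.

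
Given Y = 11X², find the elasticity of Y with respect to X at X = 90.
Elasticity = 2

Elasticity = (dY/dX) · (X/Y)

dY/dX = 22·X
At X = 90: dY/dX = 1980, Y = 89100

Elasticity = 1980 · (90 / 89100) = 2

Interpretation: for a small percentage change in X, the percentage change in Y is approximately 2.00 times as large.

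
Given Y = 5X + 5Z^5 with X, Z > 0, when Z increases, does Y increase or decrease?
Y increases

Taking the partial derivative:
∂Y/∂Z = 25Z^4

∂Y/∂Z = 25Z^4 > 0 (assuming positive values)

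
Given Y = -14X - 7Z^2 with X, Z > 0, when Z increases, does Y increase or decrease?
Y decreases

Taking the partial derivative:
∂Y/∂Z = -14Z

∂Y/∂Z = -14Z < 0 (assuming positive values)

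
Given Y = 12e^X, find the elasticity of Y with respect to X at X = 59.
Elasticity = 59

Elasticity = (dY/dX) · (X/Y)

dY/dX = 12·e^X
At X = 59: dY/dX = 12·e^59, Y = 12·e^59

Elasticity = (12·e^59) · (59 / (12·e^59)) = 59

Interpretation: for a small percentage change in X, the percentage change in Y is approximately 59.00 times as large.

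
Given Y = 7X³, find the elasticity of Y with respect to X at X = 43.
Elasticity = 3

Elasticity = (dY/dX) · (X/Y)

dY/dX = 21·X²
At X = 43: dY/dX = 38829, Y = 556549

Elasticity = 38829 · (43 / 556549) = 3

Interpretation: for a small percentage change in X, the percentage change in Y is approximately 3.00 times as large.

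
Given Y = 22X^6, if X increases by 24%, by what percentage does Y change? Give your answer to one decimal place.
263.5%

For Y = 22X^6:
If X → X(1 + 0.24)
Then Y → Y · (1 + 0.24)^6
     ≈ Y · 3.6352

Percentage change = ((1 + 0.24)^6 − 1) × 100% ≈ 263.5%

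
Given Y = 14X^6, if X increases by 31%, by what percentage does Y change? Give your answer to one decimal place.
405.4%

For Y = 14X^6:
If X → X(1 + 0.31)
Then Y → Y · (1 + 0.31)^6
     ≈ Y · 5.0539

Percentage change = ((1 + 0.31)^6 − 1) × 100% ≈ 405.4%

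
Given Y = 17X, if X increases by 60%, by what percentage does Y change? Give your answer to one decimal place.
60.0%

For Y = 17X:
If X → X(1 + 0.6)
Then Y → Y · (1 + 0.6)^1
     = Y · 1.6000

Percentage change = ((1 + 0.6)^1 − 1) × 100% = 60.0%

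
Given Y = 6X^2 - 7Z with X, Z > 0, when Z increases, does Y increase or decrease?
Y decreases

Taking the partial derivative:
∂Y/∂Z = -7

∂Y/∂Z = -7 < 0 (assuming positive values)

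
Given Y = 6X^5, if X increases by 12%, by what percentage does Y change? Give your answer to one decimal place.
76.2%

For Y = 6X^5:
If X → X(1 + 0.12)
Then Y → Y · (1 + 0.12)^5
     ≈ Y · 1.7623

Percentage change = ((1 + 0.12)^5 − 1) × 100% ≈ 76.2%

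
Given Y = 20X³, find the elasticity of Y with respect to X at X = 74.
Elasticity = 3

Elasticity = (dY/dX) · (X/Y)

dY/dX = 60·X²
At X = 74: dY/dX = 328560, Y = 8104480

Elasticity = 328560 · (74 / 8104480) = 3

Interpretation: for a small percentage change in X, the percentage change in Y is approximately 3.00 times as large.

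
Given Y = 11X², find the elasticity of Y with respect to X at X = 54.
Elasticity = 2

Elasticity = (dY/dX) · (X/Y)

dY/dX = 22·X
At X = 54: dY/dX = 1188, Y = 32076

Elasticity = 1188 · (54 / 32076) = 2

Interpretation: for a small percentage change in X, the percentage change in Y is approximately 2.00 times as large.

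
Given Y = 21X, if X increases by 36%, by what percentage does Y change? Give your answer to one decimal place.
36.0%

For Y = 21X:
If X → X(1 + 0.36)
Then Y → Y · (1 + 0.36)^1
     = Y · 1.3600

Percentage change = ((1 + 0.36)^1 − 1) × 100% = 36.0%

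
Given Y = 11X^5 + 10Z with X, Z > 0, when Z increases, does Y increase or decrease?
Y increases

Taking the partial derivative:
∂Y/∂Z = 10

∂Y/∂Z = 10 > 0 (assuming positive values)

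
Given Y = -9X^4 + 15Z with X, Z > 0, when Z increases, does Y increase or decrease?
Y increases

Taking the partial derivative:
∂Y/∂Z = 15

∂Y/∂Z = 15 > 0 (assuming positive values)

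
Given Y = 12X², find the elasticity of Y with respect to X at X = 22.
Elasticity = 2

Elasticity = (dY/dX) · (X/Y)

dY/dX = 24·X
At X = 22: dY/dX = 528, Y = 5808

Elasticity = 528 · (22 / 5808) = 2

Interpretation: for a small percentage change in X, the percentage change in Y is approximately 2.00 times as large.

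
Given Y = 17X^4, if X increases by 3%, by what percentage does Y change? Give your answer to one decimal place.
12.6%

For Y = 17X^4:
If X → X(1 + 0.03)
Then Y → Y · (1 + 0.03)^4
     ≈ Y · 1.1255

Percentage change = ((1 + 0.03)^4 − 1) × 100% ≈ 12.6%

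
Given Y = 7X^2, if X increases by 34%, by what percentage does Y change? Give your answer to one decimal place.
79.6%

For Y = 7X^2:
If X → X(1 + 0.34)
Then Y → Y · (1 + 0.34)^2
     = Y · 1.7956

Percentage change = ((1 + 0.34)^2 − 1) × 100% ≈ 79.6%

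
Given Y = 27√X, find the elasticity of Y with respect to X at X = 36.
Elasticity = 1/2

Elasticity = (dY/dX) · (X/Y)

dY/dX = 27/(2·√X)
At X = 36: dY/dX = 9/4, Y = 162

Elasticity = (9/4) · (36 / 162) = 1/2

Interpretation: for a small percentage change in X, the percentage change in Y is approximately 0.50 times as large.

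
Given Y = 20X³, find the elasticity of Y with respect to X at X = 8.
Elasticity = 3

Elasticity = (dY/dX) · (X/Y)

dY/dX = 60·X²
At X = 8: dY/dX = 3840, Y = 10240

Elasticity = 3840 · (8 / 10240) = 3

Interpretation: for a small percentage change in X, the percentage change in Y is approximately 3.00 times as large.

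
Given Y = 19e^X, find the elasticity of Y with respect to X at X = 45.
Elasticity = 45

Elasticity = (dY/dX) · (X/Y)

dY/dX = 19·e^X
At X = 45: dY/dX = 19·e^45, Y = 19·e^45

Elasticity = (19·e^45) · (45 / (19·e^45)) = 45

Interpretation: for a small percentage change in X, the percentage change in Y is approximately 45.00 times as large.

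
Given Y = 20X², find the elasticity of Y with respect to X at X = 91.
Elasticity = 2

Elasticity = (dY/dX) · (X/Y)

dY/dX = 40·X
At X = 91: dY/dX = 3640, Y = 165620

Elasticity = 3640 · (91 / 165620) = 2

Interpretation: for a small percentage change in X, the percentage change in Y is approximately 2.00 times as large.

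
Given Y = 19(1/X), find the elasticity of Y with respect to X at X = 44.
Elasticity = -1

Elasticity = (dY/dX) · (X/Y)

dY/dX = -19/X²
At X = 44: dY/dX = -19/1936, Y = 19/44

Elasticity = (-19/1936) · (44 / (19/44)) = -1

Interpretation: for a small percentage change in X, the percentage change in Y is approximately -1.00 times as large.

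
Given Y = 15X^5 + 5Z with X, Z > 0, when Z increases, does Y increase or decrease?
Y increases

Taking the partial derivative:
∂Y/∂Z = 5

∂Y/∂Z = 5 > 0 (assuming positive values)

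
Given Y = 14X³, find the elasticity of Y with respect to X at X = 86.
Elasticity = 3

Elasticity = (dY/dX) · (X/Y)

dY/dX = 42·X²
At X = 86: dY/dX = 310632, Y = 8904784

Elasticity = 310632 · (86 / 8904784) = 3

Interpretation: for a small percentage change in X, the percentage change in Y is approximately 3.00 times as large.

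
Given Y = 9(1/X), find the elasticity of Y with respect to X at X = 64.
Elasticity = -1

Elasticity = (dY/dX) · (X/Y)

dY/dX = -9/X²
At X = 64: dY/dX = -9/4096, Y = 9/64

Elasticity = (-9/4096) · (64 / (9/64)) = -1

Interpretation: for a small percentage change in X, the percentage change in Y is approximately -1.00 times as large.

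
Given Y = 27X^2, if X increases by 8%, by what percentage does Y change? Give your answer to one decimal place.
16.6%

For Y = 27X^2:
If X → X(1 + 0.08)
Then Y → Y · (1 + 0.08)^2
     = Y · 1.1664

Percentage change = ((1 + 0.08)^2 − 1) × 100% ≈ 16.6%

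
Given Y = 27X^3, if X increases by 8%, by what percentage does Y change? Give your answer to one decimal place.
26.0%

For Y = 27X^3:
If X → X(1 + 0.08)
Then Y → Y · (1 + 0.08)^3
     ≈ Y · 1.2597

Percentage change = ((1 + 0.08)^3 − 1) × 100% ≈ 26.0%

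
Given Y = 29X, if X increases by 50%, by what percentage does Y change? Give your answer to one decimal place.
50.0%

For Y = 29X:
If X → X(1 + 0.5)
Then Y → Y · (1 + 0.5)^1
     = Y · 1.5000

Percentage change = ((1 + 0.5)^1 − 1) × 100% = 50.0%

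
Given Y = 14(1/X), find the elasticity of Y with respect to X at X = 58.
Elasticity = -1

Elasticity = (dY/dX) · (X/Y)

dY/dX = -14/X²
At X = 58: dY/dX = -7/1682, Y = 7/29

Elasticity = (-7/1682) · (58 / (7/29)) = -1

Interpretation: for a small percentage change in X, the percentage change in Y is approximately -1.00 times as large.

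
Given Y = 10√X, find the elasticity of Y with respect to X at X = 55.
Elasticity = 1/2

Elasticity = (dY/dX) · (X/Y)

dY/dX = 5/√X
At X = 55: dY/dX = √55/11, Y = 10·√55

Elasticity = (√55/11) · (55 / (10·√55)) = 1/2

Interpretation: for a small percentage change in X, the percentage change in Y is approximately 0.50 times as large.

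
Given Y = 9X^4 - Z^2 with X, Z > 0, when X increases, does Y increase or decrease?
Y increases

Taking the partial derivative:
∂Y/∂X = 36X^3

∂Y/∂X = 36X^3 > 0 (assuming positive values)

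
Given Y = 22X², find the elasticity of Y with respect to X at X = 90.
Elasticity = 2

Elasticity = (dY/dX) · (X/Y)

dY/dX = 44·X
At X = 90: dY/dX = 3960, Y = 178200

Elasticity = 3960 · (90 / 178200) = 2

Interpretation: for a small percentage change in X, the percentage change in Y is approximately 2.00 times as large.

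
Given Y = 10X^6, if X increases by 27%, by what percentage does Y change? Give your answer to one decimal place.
319.6%

For Y = 10X^6:
If X → X(1 + 0.27)
Then Y → Y · (1 + 0.27)^6
     ≈ Y · 4.1959

Percentage change = ((1 + 0.27)^6 − 1) × 100% ≈ 319.6%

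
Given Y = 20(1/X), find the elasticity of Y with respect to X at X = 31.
Elasticity = -1

Elasticity = (dY/dX) · (X/Y)

dY/dX = -20/X²
At X = 31: dY/dX = -20/961, Y = 20/31

Elasticity = (-20/961) · (31 / (20/31)) = -1

Interpretation: for a small percentage change in X, the percentage change in Y is approximately -1.00 times as large.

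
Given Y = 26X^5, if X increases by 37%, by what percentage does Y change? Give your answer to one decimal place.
382.6%

For Y = 26X^5:
If X → X(1 + 0.37)
Then Y → Y · (1 + 0.37)^5
     ≈ Y · 4.8262

Percentage change = ((1 + 0.37)^5 − 1) × 100% ≈ 382.6%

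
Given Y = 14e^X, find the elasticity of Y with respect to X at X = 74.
Elasticity = 74

Elasticity = (dY/dX) · (X/Y)

dY/dX = 14·e^X
At X = 74: dY/dX = 14·e^74, Y = 14·e^74

Elasticity = (14·e^74) · (74 / (14·e^74)) = 74

Interpretation: for a small percentage change in X, the percentage change in Y is approximately 74.00 times as large.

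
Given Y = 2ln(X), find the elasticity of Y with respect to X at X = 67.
Elasticity = 1/ln(67) ≈ 0.2378

Elasticity = (dY/dX) · (X/Y)

dY/dX = 2/X
At X = 67: dY/dX = 2/67, Y = 2·ln(67)

Elasticity = (2/67) · (67 / (2·ln(67))) = 1/ln(67) ≈ 0.2378

Interpretation: for a small percentage change in X, the percentage change in Y is approximately 0.24 times as large.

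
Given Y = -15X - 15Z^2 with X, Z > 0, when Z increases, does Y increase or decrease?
Y decreases

Taking the partial derivative:
∂Y/∂Z = -30Z

∂Y/∂Z = -30Z < 0 (assuming positive values)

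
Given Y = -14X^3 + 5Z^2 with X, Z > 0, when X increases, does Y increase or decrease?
Y decreases

Taking the partial derivative:
∂Y/∂X = -42X^2

∂Y/∂X = -42X^2 < 0 (assuming positive values)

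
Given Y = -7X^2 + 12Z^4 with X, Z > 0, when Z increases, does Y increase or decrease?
Y increases

Taking the partial derivative:
∂Y/∂Z = 48Z^3

∂Y/∂Z = 48Z^3 > 0 (assuming positive values)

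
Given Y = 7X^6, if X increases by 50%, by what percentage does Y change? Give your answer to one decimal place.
1039.1%

For Y = 7X^6:
If X → X(1 + 0.5)
Then Y → Y · (1 + 0.5)^6
     ≈ Y · 11.3906

Percentage change = ((1 + 0.5)^6 − 1) × 100% ≈ 1039.1%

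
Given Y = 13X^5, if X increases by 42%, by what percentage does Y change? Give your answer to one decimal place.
477.4%

For Y = 13X^5:
If X → X(1 + 0.42)
Then Y → Y · (1 + 0.42)^5
     ≈ Y · 5.7735

Percentage change = ((1 + 0.42)^5 − 1) × 100% ≈ 477.4%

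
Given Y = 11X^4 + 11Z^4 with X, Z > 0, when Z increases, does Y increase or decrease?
Y increases

Taking the partial derivative:
∂Y/∂Z = 44Z^3

∂Y/∂Z = 44Z^3 > 0 (assuming positive values)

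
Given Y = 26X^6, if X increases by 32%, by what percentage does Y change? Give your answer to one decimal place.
429.0%

For Y = 26X^6:
If X → X(1 + 0.32)
Then Y → Y · (1 + 0.32)^6
     ≈ Y · 5.2899

Percentage change = ((1 + 0.32)^6 − 1) × 100% ≈ 429.0%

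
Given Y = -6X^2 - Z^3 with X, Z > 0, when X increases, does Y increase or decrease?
Y decreases

Taking the partial derivative:
∂Y/∂X = -12X

∂Y/∂X = -12X < 0 (assuming positive values)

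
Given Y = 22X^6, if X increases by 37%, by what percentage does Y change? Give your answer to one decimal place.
561.2%

For Y = 22X^6:
If X → X(1 + 0.37)
Then Y → Y · (1 + 0.37)^6
     ≈ Y · 6.6119

Percentage change = ((1 + 0.37)^6 − 1) × 100% ≈ 561.2%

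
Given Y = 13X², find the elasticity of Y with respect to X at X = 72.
Elasticity = 2

Elasticity = (dY/dX) · (X/Y)

dY/dX = 26·X
At X = 72: dY/dX = 1872, Y = 67392

Elasticity = 1872 · (72 / 67392) = 2

Interpretation: for a small percentage change in X, the percentage change in Y is approximately 2.00 times as large.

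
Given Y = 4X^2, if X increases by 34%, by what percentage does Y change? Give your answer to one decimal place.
79.6%

For Y = 4X^2:
If X → X(1 + 0.34)
Then Y → Y · (1 + 0.34)^2
     = Y · 1.7956

Percentage change = ((1 + 0.34)^2 − 1) × 100% ≈ 79.6%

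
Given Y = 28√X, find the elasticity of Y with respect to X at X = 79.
Elasticity = 1/2

Elasticity = (dY/dX) · (X/Y)

dY/dX = 14/√X
At X = 79: dY/dX = 14·√79/79, Y = 28·√79

Elasticity = (14·√79/79) · (79 / (28·√79)) = 1/2

Interpretation: for a small percentage change in X, the percentage change in Y is approximately 0.50 times as large.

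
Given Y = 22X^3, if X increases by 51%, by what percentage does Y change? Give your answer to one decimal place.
244.3%

For Y = 22X^3:
If X → X(1 + 0.51)
Then Y → Y · (1 + 0.51)^3
     ≈ Y · 3.4430

Percentage change = ((1 + 0.51)^3 − 1) × 100% ≈ 244.3%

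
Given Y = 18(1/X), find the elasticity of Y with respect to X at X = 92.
Elasticity = -1

Elasticity = (dY/dX) · (X/Y)

dY/dX = -18/X²
At X = 92: dY/dX = -9/4232, Y = 9/46

Elasticity = (-9/4232) · (92 / (9/46)) = -1

Interpretation: for a small percentage change in X, the percentage change in Y is approximately -1.00 times as large.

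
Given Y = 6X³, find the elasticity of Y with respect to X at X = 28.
Elasticity = 3

Elasticity = (dY/dX) · (X/Y)

dY/dX = 18·X²
At X = 28: dY/dX = 14112, Y = 131712

Elasticity = 14112 · (28 / 131712) = 3

Interpretation: for a small percentage change in X, the percentage change in Y is approximately 3.00 times as large.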